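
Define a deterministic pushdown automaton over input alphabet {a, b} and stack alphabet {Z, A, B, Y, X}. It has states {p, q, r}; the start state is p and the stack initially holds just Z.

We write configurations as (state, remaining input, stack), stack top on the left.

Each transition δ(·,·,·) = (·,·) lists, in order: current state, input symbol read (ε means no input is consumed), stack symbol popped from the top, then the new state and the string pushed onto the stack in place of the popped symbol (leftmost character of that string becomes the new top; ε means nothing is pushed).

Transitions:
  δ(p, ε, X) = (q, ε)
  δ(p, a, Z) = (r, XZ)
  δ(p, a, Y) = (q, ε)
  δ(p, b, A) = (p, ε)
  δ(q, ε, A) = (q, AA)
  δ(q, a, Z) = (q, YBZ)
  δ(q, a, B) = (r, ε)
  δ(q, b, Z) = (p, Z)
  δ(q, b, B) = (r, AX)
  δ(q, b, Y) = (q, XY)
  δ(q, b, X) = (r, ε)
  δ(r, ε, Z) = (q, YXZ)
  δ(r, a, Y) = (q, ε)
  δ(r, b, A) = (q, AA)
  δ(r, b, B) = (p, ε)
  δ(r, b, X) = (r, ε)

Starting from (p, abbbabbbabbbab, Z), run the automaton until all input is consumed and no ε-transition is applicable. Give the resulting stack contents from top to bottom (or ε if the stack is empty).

(p, abbbabbbabbbab, Z)
  read a, top Z: go to r, push XZ → (r, bbbabbbabbbab, XZ)
  read b, top X: go to r, push ε → (r, bbabbbabbbab, Z)
  ε-move, top Z: go to q, push YXZ → (q, bbabbbabbbab, YXZ)
  read b, top Y: go to q, push XY → (q, babbbabbbab, XYXZ)
  read b, top X: go to r, push ε → (r, abbbabbbab, YXZ)
  read a, top Y: go to q, push ε → (q, bbbabbbab, XZ)
  read b, top X: go to r, push ε → (r, bbabbbab, Z)
  ε-move, top Z: go to q, push YXZ → (q, bbabbbab, YXZ)
  read b, top Y: go to q, push XY → (q, babbbab, XYXZ)
  read b, top X: go to r, push ε → (r, abbbab, YXZ)
  read a, top Y: go to q, push ε → (q, bbbab, XZ)
  read b, top X: go to r, push ε → (r, bbab, Z)
  ε-move, top Z: go to q, push YXZ → (q, bbab, YXZ)
  read b, top Y: go to q, push XY → (q, bab, XYXZ)
  read b, top X: go to r, push ε → (r, ab, YXZ)
  read a, top Y: go to q, push ε → (q, b, XZ)
  read b, top X: go to r, push ε → (r, ε, Z)
  ε-move, top Z: go to q, push YXZ → (q, ε, YXZ)
All input consumed in state q with stack YXZ.

YXZ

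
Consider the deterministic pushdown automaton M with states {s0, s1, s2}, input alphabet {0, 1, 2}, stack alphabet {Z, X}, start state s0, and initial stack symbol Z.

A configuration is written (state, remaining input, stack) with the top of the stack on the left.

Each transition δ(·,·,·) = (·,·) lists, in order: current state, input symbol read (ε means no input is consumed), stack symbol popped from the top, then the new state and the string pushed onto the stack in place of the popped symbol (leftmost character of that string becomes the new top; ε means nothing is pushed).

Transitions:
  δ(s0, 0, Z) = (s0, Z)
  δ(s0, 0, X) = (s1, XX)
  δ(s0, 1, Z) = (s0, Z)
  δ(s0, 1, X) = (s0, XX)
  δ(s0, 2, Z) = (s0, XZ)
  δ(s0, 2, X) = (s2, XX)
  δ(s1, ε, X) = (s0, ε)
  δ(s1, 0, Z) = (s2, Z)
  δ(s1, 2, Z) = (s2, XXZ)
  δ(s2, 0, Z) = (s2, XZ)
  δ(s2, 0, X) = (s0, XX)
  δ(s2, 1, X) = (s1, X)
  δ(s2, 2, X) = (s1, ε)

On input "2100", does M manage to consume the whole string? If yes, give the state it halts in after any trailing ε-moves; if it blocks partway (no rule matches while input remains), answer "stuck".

(s0, 2100, Z) ⊢ (s0, 100, XZ) ⊢ (s0, 00, XXZ) ⊢ (s1, 0, XXXZ) ⊢ (s0, 0, XXZ) ⊢ (s1, ε, XXXZ) ⊢ (s0, ε, XXZ)
All input consumed; M is in state s0.

s0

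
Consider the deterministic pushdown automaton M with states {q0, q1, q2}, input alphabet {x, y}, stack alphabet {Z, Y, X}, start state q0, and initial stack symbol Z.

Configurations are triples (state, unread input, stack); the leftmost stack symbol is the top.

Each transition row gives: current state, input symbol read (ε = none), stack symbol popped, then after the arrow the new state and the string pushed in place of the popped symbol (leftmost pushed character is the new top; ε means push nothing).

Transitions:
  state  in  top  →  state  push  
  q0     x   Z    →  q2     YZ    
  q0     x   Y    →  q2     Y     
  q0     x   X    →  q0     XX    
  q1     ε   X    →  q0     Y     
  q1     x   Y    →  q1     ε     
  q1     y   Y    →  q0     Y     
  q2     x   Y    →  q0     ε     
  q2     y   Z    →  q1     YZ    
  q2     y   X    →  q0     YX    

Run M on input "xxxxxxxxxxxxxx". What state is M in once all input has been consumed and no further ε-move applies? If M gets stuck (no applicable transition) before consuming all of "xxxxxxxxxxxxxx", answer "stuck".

q0

(q0, xxxxxxxxxxxxxx, Z)
  read x, top Z: go to q2, push YZ → (q2, xxxxxxxxxxxxx, YZ)
  read x, top Y: go to q0, push ε → (q0, xxxxxxxxxxxx, Z)
  read x, top Z: go to q2, push YZ → (q2, xxxxxxxxxxx, YZ)
  read x, top Y: go to q0, push ε → (q0, xxxxxxxxxx, Z)
  read x, top Z: go to q2, push YZ → (q2, xxxxxxxxx, YZ)
  read x, top Y: go to q0, push ε → (q0, xxxxxxxx, Z)
  read x, top Z: go to q2, push YZ → (q2, xxxxxxx, YZ)
  read x, top Y: go to q0, push ε → (q0, xxxxxx, Z)
  read x, top Z: go to q2, push YZ → (q2, xxxxx, YZ)
  read x, top Y: go to q0, push ε → (q0, xxxx, Z)
  read x, top Z: go to q2, push YZ → (q2, xxx, YZ)
  read x, top Y: go to q0, push ε → (q0, xx, Z)
  read x, top Z: go to q2, push YZ → (q2, x, YZ)
  read x, top Y: go to q0, push ε → (q0, ε, Z)
All input consumed; M is in state q0.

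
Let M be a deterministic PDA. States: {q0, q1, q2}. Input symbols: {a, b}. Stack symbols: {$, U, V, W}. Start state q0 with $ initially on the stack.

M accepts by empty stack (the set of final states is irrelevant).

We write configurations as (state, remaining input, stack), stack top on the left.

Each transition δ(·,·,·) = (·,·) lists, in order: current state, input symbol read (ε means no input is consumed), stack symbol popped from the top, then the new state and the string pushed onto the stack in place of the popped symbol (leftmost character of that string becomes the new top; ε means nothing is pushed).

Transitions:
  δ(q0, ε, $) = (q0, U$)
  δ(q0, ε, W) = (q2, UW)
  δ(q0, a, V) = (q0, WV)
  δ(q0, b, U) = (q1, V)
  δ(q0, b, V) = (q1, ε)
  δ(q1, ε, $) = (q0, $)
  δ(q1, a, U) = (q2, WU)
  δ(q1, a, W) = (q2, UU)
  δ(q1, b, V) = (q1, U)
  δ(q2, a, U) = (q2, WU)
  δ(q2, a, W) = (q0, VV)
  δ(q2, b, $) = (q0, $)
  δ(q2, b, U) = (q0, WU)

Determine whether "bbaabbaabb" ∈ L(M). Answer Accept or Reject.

(q0, bbaabbaabb, $) ⊢ (q0, bbaabbaabb, U$) ⊢ (q1, baabbaabb, V$) ⊢ (q1, aabbaabb, U$) ⊢ (q2, abbaabb, WU$) ⊢ (q0, bbaabb, VVU$) ⊢ (q1, baabb, VU$) ⊢ (q1, aabb, UU$) ⊢ (q2, abb, WUU$) ⊢ (q0, bb, VVUU$) ⊢ (q1, b, VUU$) ⊢ (q1, ε, UUU$)
All input consumed; stack is UUU$, not empty, and no further ε-move applies.

Reject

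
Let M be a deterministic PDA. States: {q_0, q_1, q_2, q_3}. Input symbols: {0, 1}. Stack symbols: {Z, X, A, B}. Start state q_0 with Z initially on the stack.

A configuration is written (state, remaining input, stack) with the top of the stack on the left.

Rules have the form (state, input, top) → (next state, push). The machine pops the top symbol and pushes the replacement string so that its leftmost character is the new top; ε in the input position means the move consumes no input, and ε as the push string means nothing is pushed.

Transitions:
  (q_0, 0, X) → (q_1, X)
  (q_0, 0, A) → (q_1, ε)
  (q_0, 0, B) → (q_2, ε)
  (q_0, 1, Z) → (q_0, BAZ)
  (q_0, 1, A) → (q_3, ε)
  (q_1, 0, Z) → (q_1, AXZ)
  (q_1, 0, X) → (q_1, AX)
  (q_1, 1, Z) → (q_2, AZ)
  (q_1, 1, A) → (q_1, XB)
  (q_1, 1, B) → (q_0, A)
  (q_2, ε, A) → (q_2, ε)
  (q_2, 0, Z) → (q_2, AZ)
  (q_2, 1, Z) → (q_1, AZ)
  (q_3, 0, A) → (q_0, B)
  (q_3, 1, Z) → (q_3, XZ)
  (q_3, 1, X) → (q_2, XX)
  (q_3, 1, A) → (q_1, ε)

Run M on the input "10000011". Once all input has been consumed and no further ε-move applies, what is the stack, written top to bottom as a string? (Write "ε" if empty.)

XBZ

(q_0, 10000011, Z) ⊢ (q_0, 0000011, BAZ) ⊢ (q_2, 000011, AZ) ⊢ (q_2, 000011, Z) ⊢ (q_2, 00011, AZ) ⊢ (q_2, 00011, Z) ⊢ (q_2, 0011, AZ) ⊢ (q_2, 0011, Z) ⊢ (q_2, 011, AZ) ⊢ (q_2, 011, Z) ⊢ (q_2, 11, AZ) ⊢ (q_2, 11, Z) ⊢ (q_1, 1, AZ) ⊢ (q_1, ε, XBZ)
All input consumed in state q_1 with stack XBZ.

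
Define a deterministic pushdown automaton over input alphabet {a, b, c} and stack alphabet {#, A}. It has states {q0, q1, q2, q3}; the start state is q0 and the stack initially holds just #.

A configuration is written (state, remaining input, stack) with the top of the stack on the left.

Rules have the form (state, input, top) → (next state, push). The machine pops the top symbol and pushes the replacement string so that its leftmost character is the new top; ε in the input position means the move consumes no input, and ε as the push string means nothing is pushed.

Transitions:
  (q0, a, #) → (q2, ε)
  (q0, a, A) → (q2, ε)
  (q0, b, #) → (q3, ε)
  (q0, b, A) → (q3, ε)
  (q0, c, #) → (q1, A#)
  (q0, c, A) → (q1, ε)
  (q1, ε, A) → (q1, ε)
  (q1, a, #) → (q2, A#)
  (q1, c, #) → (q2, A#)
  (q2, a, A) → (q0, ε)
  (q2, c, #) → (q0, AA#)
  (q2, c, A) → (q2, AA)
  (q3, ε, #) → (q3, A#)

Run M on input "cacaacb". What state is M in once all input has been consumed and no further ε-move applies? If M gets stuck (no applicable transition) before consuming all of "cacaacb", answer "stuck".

(q0, cacaacb, #) ⊢ (q1, acaacb, A#) ⊢ (q1, acaacb, #) ⊢ (q2, caacb, A#) ⊢ (q2, aacb, AA#) ⊢ (q0, acb, A#) ⊢ (q2, cb, #) ⊢ (q0, b, AA#) ⊢ (q3, ε, A#)
All input consumed; M is in state q3.

q3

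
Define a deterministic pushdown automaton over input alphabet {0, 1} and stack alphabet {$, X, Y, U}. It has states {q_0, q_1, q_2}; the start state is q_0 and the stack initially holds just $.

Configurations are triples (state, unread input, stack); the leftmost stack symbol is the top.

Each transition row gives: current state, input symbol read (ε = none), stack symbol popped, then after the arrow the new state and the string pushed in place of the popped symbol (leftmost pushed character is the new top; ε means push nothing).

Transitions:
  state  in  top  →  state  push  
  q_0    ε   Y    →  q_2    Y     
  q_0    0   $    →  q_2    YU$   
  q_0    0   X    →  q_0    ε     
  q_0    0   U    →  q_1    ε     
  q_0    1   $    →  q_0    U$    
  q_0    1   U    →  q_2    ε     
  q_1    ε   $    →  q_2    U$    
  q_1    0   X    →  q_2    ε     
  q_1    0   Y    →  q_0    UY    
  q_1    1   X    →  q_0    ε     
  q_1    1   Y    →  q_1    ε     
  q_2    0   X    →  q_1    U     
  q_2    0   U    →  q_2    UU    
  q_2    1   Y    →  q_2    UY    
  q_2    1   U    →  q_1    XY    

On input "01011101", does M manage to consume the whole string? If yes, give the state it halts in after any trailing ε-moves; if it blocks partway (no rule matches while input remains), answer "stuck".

q_1

(q_0, 01011101, $)
  read 0, top $: go to q_2, push YU$ → (q_2, 1011101, YU$)
  read 1, top Y: go to q_2, push UY → (q_2, 011101, UYU$)
  read 0, top U: go to q_2, push UU → (q_2, 11101, UUYU$)
  read 1, top U: go to q_1, push XY → (q_1, 1101, XYUYU$)
  read 1, top X: go to q_0, push ε → (q_0, 101, YUYU$)
  ε-move, top Y: go to q_2, push Y → (q_2, 101, YUYU$)
  read 1, top Y: go to q_2, push UY → (q_2, 01, UYUYU$)
  read 0, top U: go to q_2, push UU → (q_2, 1, UUYUYU$)
  read 1, top U: go to q_1, push XY → (q_1, ε, XYUYUYU$)
All input consumed; M is in state q_1.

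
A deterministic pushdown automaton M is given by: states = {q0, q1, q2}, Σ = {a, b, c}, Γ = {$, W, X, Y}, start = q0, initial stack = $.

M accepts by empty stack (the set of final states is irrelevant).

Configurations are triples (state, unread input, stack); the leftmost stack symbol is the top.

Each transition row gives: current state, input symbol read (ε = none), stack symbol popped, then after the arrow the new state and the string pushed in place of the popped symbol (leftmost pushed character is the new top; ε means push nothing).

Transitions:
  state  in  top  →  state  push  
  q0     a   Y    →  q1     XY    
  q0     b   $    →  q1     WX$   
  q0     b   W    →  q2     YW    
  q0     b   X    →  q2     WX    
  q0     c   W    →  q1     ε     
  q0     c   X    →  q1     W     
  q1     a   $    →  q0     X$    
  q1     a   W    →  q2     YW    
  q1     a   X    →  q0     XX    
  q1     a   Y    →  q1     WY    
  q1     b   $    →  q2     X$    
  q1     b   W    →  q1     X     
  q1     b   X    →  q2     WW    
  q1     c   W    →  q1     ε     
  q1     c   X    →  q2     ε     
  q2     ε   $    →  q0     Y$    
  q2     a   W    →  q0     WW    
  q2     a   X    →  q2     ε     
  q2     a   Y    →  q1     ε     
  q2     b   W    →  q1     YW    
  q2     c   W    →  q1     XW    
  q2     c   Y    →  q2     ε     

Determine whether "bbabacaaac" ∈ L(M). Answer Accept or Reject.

Reject

(q0, bbabacaaac, $)
  read b, top $: go to q1, push WX$ → (q1, babacaaac, WX$)
  read b, top W: go to q1, push X → (q1, abacaaac, XX$)
  read a, top X: go to q0, push XX → (q0, bacaaac, XXX$)
  read b, top X: go to q2, push WX → (q2, acaaac, WXXX$)
  read a, top W: go to q0, push WW → (q0, caaac, WWXXX$)
  read c, top W: go to q1, push ε → (q1, aaac, WXXX$)
  read a, top W: go to q2, push YW → (q2, aac, YWXXX$)
  read a, top Y: go to q1, push ε → (q1, ac, WXXX$)
  read a, top W: go to q2, push YW → (q2, c, YWXXX$)
  read c, top Y: go to q2, push ε → (q2, ε, WXXX$)
All input consumed; stack is WXXX$, not empty, and no further ε-move applies.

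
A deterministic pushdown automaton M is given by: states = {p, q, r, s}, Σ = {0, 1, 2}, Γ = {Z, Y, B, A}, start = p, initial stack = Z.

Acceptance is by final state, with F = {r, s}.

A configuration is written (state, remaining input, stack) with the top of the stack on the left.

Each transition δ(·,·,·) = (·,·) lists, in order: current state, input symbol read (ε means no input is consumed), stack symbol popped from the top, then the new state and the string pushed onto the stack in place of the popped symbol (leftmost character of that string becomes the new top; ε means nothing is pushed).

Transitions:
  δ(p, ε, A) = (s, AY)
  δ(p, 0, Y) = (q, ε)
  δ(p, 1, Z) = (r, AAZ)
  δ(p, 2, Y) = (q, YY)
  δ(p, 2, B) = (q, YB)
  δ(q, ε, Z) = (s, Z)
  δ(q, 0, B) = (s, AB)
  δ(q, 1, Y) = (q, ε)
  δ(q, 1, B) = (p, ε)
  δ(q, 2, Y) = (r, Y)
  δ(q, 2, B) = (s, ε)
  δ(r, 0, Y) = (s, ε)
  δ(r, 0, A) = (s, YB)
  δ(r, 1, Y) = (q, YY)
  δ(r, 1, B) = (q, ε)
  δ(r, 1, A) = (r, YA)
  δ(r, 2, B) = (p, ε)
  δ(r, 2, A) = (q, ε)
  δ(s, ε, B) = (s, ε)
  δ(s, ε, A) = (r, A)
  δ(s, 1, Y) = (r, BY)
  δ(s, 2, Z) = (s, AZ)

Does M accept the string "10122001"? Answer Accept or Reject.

Reject

(p, 10122001, Z)
  read 1, top Z: go to r, push AAZ → (r, 0122001, AAZ)
  read 0, top A: go to s, push YB → (s, 122001, YBAZ)
  read 1, top Y: go to r, push BY → (r, 22001, BYBAZ)
  read 2, top B: go to p, push ε → (p, 2001, YBAZ)
  read 2, top Y: go to q, push YY → (q, 001, YYBAZ)
No transition applies at (q, 001, YYBAZ); input not fully consumed.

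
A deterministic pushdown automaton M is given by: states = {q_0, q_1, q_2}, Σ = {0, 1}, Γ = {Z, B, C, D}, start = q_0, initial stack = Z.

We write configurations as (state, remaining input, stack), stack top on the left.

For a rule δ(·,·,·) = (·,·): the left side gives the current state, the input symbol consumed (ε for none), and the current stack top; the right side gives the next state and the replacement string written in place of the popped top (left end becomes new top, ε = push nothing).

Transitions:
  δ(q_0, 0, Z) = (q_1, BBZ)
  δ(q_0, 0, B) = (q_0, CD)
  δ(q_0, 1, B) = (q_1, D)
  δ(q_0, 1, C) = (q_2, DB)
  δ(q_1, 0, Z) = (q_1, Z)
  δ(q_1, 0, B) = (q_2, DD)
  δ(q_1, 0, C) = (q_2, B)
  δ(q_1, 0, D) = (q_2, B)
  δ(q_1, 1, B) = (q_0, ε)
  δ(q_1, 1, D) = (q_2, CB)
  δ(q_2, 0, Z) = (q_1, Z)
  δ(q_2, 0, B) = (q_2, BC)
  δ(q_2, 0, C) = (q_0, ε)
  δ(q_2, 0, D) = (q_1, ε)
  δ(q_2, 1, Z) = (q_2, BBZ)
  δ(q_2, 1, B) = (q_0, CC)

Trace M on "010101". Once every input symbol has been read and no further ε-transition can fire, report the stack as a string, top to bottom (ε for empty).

(q_0, 010101, Z)
  read 0, top Z: go to q_1, push BBZ → (q_1, 10101, BBZ)
  read 1, top B: go to q_0, push ε → (q_0, 0101, BZ)
  read 0, top B: go to q_0, push CD → (q_0, 101, CDZ)
  read 1, top C: go to q_2, push DB → (q_2, 01, DBDZ)
  read 0, top D: go to q_1, push ε → (q_1, 1, BDZ)
  read 1, top B: go to q_0, push ε → (q_0, ε, DZ)
All input consumed in state q_0 with stack DZ.

DZ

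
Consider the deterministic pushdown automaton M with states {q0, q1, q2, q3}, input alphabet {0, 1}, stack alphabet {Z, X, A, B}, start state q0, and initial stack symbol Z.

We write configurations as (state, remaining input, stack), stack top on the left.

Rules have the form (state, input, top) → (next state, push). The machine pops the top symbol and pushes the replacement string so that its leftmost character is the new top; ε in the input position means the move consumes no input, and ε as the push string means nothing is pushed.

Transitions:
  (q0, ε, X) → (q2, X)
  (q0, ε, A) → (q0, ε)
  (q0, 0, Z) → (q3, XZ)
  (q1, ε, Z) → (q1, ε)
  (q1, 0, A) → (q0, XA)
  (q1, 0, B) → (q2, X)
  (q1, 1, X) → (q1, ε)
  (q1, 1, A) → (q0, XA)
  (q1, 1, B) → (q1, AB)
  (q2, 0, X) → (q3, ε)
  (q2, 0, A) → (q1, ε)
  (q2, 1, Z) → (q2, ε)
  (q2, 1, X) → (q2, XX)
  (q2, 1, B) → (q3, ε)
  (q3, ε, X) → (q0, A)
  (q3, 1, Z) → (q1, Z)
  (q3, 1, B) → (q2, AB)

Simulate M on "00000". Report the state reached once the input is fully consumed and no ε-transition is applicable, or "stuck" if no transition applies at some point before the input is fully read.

q0

(q0, 00000, Z)
  read 0, top Z: go to q3, push XZ → (q3, 0000, XZ)
  ε-move, top X: go to q0, push A → (q0, 0000, AZ)
  ε-move, top A: go to q0, push ε → (q0, 0000, Z)
  read 0, top Z: go to q3, push XZ → (q3, 000, XZ)
  ε-move, top X: go to q0, push A → (q0, 000, AZ)
  ε-move, top A: go to q0, push ε → (q0, 000, Z)
  read 0, top Z: go to q3, push XZ → (q3, 00, XZ)
  ε-move, top X: go to q0, push A → (q0, 00, AZ)
  ε-move, top A: go to q0, push ε → (q0, 00, Z)
  read 0, top Z: go to q3, push XZ → (q3, 0, XZ)
  ε-move, top X: go to q0, push A → (q0, 0, AZ)
  ε-move, top A: go to q0, push ε → (q0, 0, Z)
  read 0, top Z: go to q3, push XZ → (q3, ε, XZ)
  ε-move, top X: go to q0, push A → (q0, ε, AZ)
  ε-move, top A: go to q0, push ε → (q0, ε, Z)
All input consumed; M is in state q0.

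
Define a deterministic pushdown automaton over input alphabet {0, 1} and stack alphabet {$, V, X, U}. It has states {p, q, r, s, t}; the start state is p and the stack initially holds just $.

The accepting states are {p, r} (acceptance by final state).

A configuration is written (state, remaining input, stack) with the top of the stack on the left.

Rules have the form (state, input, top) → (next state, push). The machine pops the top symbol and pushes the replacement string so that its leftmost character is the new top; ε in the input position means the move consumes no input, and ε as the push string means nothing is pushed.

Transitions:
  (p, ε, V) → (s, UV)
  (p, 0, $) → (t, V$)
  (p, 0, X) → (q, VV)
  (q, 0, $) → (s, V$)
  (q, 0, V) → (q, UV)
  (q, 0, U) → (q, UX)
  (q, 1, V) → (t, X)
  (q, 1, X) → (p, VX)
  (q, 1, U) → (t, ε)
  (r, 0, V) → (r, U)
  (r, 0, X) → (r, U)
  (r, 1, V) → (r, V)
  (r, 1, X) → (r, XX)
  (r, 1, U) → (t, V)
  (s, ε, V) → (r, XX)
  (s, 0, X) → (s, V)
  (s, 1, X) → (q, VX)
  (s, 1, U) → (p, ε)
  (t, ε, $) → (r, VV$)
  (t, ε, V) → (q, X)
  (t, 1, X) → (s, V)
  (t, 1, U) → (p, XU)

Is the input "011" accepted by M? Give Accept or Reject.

Accept

(p, 011, $)
  read 0, top $: go to t, push V$ → (t, 11, V$)
  ε-move, top V: go to q, push X → (q, 11, X$)
  read 1, top X: go to p, push VX → (p, 1, VX$)
  ε-move, top V: go to s, push UV → (s, 1, UVX$)
  read 1, top U: go to p, push ε → (p, ε, VX$)
All input consumed; state p ∈ F.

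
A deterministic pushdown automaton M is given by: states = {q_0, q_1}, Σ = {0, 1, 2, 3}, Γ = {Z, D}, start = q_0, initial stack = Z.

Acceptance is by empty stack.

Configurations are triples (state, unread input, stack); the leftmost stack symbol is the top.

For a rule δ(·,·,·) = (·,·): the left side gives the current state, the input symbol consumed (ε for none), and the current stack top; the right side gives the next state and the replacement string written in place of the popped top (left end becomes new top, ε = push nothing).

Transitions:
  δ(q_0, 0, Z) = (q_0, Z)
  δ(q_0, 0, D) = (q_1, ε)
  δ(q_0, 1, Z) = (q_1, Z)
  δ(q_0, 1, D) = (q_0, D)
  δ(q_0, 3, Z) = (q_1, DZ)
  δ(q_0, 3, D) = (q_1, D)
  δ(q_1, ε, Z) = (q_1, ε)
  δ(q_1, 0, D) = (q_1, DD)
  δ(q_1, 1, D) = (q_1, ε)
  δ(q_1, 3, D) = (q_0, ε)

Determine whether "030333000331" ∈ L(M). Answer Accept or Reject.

(q_0, 030333000331, Z)
  read 0, top Z: go to q_0, push Z → (q_0, 30333000331, Z)
  read 3, top Z: go to q_1, push DZ → (q_1, 0333000331, DZ)
  read 0, top D: go to q_1, push DD → (q_1, 333000331, DDZ)
  read 3, top D: go to q_0, push ε → (q_0, 33000331, DZ)
  read 3, top D: go to q_1, push D → (q_1, 3000331, DZ)
  read 3, top D: go to q_0, push ε → (q_0, 000331, Z)
  read 0, top Z: go to q_0, push Z → (q_0, 00331, Z)
  read 0, top Z: go to q_0, push Z → (q_0, 0331, Z)
  read 0, top Z: go to q_0, push Z → (q_0, 331, Z)
  read 3, top Z: go to q_1, push DZ → (q_1, 31, DZ)
  read 3, top D: go to q_0, push ε → (q_0, 1, Z)
  read 1, top Z: go to q_1, push Z → (q_1, ε, Z)
  ε-move, top Z: go to q_1, push ε → (q_1, ε, ε)
All input consumed and the stack is empty.

Accept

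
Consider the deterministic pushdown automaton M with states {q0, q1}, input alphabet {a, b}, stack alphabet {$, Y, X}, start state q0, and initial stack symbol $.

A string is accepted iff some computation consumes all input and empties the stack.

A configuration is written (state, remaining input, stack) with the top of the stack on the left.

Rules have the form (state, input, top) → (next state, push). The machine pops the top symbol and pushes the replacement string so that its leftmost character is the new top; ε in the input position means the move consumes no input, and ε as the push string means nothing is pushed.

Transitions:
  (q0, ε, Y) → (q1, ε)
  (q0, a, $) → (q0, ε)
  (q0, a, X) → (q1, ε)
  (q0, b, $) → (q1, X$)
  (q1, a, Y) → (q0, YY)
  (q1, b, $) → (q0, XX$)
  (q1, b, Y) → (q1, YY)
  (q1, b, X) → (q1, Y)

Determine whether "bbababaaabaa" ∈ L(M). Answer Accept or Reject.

(q0, bbababaaabaa, $)
  read b, top $: go to q1, push X$ → (q1, bababaaabaa, X$)
  read b, top X: go to q1, push Y → (q1, ababaaabaa, Y$)
  read a, top Y: go to q0, push YY → (q0, babaaabaa, YY$)
  ε-move, top Y: go to q1, push ε → (q1, babaaabaa, Y$)
  read b, top Y: go to q1, push YY → (q1, abaaabaa, YY$)
  read a, top Y: go to q0, push YY → (q0, baaabaa, YYY$)
  ε-move, top Y: go to q1, push ε → (q1, baaabaa, YY$)
  read b, top Y: go to q1, push YY → (q1, aaabaa, YYY$)
  read a, top Y: go to q0, push YY → (q0, aabaa, YYYY$)
  ε-move, top Y: go to q1, push ε → (q1, aabaa, YYY$)
  read a, top Y: go to q0, push YY → (q0, abaa, YYYY$)
  ε-move, top Y: go to q1, push ε → (q1, abaa, YYY$)
  read a, top Y: go to q0, push YY → (q0, baa, YYYY$)
  ε-move, top Y: go to q1, push ε → (q1, baa, YYY$)
  read b, top Y: go to q1, push YY → (q1, aa, YYYY$)
  read a, top Y: go to q0, push YY → (q0, a, YYYYY$)
  ε-move, top Y: go to q1, push ε → (q1, a, YYYY$)
  read a, top Y: go to q0, push YY → (q0, ε, YYYYY$)
  ε-move, top Y: go to q1, push ε → (q1, ε, YYYY$)
All input consumed; stack is YYYY$, not empty, and no further ε-move applies.

Reject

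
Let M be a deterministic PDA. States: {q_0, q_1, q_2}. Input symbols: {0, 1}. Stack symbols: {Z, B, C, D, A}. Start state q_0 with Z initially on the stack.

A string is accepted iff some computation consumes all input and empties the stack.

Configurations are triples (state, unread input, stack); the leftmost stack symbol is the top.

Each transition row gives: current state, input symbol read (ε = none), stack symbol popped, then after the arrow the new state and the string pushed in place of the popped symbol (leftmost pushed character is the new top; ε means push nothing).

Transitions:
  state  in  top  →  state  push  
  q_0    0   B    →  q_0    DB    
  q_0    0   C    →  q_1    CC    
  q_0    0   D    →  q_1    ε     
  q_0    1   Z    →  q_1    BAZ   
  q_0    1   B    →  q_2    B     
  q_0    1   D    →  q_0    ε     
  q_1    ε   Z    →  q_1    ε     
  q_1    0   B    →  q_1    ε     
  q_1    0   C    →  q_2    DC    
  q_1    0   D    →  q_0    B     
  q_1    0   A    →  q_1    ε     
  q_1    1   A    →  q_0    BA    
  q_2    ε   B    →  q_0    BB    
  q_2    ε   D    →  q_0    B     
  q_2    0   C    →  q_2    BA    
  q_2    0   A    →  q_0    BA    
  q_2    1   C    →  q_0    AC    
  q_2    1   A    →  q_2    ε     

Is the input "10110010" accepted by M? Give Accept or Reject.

(q_0, 10110010, Z) ⊢ (q_1, 0110010, BAZ) ⊢ (q_1, 110010, AZ) ⊢ (q_0, 10010, BAZ) ⊢ (q_2, 0010, BAZ) ⊢ (q_0, 0010, BBAZ) ⊢ (q_0, 010, DBBAZ) ⊢ (q_1, 10, BBAZ)
No transition applies at (q_1, 10, BBAZ); input not fully consumed.

Reject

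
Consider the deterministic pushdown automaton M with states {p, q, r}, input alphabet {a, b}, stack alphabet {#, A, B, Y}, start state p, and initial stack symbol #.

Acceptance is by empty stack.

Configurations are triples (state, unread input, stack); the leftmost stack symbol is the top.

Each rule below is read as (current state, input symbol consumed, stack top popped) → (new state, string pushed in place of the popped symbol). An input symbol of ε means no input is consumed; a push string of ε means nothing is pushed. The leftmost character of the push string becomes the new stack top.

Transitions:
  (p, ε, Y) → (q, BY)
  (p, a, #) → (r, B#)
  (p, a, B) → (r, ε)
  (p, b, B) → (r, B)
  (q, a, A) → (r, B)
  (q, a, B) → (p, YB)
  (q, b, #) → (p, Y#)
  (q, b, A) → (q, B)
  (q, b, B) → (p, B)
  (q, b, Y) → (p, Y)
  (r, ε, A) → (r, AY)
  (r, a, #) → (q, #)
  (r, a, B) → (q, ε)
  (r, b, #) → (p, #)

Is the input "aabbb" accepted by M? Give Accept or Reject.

(p, aabbb, #)
  read a, top #: go to r, push B# → (r, abbb, B#)
  read a, top B: go to q, push ε → (q, bbb, #)
  read b, top #: go to p, push Y# → (p, bb, Y#)
  ε-move, top Y: go to q, push BY → (q, bb, BY#)
  read b, top B: go to p, push B → (p, b, BY#)
  read b, top B: go to r, push B → (r, ε, BY#)
All input consumed; stack is BY#, not empty, and no further ε-move applies.

Reject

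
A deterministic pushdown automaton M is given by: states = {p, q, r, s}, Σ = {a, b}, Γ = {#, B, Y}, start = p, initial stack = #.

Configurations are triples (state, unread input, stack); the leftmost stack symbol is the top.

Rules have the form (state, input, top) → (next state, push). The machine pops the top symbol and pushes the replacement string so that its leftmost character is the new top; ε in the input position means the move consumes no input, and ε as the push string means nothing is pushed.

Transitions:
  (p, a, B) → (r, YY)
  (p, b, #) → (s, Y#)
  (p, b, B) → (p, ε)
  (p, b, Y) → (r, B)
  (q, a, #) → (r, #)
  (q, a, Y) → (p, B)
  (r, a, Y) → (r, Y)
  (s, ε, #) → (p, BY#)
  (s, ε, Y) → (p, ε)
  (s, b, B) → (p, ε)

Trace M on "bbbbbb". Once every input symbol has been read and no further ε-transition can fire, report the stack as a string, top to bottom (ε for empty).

#

(p, bbbbbb, #)
  read b, top #: go to s, push Y# → (s, bbbbb, Y#)
  ε-move, top Y: go to p, push ε → (p, bbbbb, #)
  read b, top #: go to s, push Y# → (s, bbbb, Y#)
  ε-move, top Y: go to p, push ε → (p, bbbb, #)
  read b, top #: go to s, push Y# → (s, bbb, Y#)
  ε-move, top Y: go to p, push ε → (p, bbb, #)
  read b, top #: go to s, push Y# → (s, bb, Y#)
  ε-move, top Y: go to p, push ε → (p, bb, #)
  read b, top #: go to s, push Y# → (s, b, Y#)
  ε-move, top Y: go to p, push ε → (p, b, #)
  read b, top #: go to s, push Y# → (s, ε, Y#)
  ε-move, top Y: go to p, push ε → (p, ε, #)
All input consumed in state p with stack #.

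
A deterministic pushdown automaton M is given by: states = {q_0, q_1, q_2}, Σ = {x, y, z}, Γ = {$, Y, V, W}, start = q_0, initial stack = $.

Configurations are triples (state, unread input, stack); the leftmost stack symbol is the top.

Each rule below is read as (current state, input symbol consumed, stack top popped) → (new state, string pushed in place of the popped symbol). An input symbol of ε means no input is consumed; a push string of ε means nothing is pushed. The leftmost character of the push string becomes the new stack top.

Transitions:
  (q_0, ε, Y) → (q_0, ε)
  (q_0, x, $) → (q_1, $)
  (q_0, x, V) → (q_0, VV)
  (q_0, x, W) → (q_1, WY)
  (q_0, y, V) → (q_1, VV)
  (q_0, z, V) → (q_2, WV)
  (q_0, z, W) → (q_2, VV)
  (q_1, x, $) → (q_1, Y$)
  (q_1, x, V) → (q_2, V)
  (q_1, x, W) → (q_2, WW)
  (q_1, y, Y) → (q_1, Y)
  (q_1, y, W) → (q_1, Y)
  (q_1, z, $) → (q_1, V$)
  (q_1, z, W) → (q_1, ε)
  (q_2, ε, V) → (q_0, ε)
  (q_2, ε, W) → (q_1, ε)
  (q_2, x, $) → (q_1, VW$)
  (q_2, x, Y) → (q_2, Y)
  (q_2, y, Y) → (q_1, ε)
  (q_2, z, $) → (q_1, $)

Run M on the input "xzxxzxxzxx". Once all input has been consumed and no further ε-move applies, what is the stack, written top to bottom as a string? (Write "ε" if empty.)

(q_0, xzxxzxxzxx, $)
  read x, top $: go to q_1, push $ → (q_1, zxxzxxzxx, $)
  read z, top $: go to q_1, push V$ → (q_1, xxzxxzxx, V$)
  read x, top V: go to q_2, push V → (q_2, xzxxzxx, V$)
  ε-move, top V: go to q_0, push ε → (q_0, xzxxzxx, $)
  read x, top $: go to q_1, push $ → (q_1, zxxzxx, $)
  read z, top $: go to q_1, push V$ → (q_1, xxzxx, V$)
  read x, top V: go to q_2, push V → (q_2, xzxx, V$)
  ε-move, top V: go to q_0, push ε → (q_0, xzxx, $)
  read x, top $: go to q_1, push $ → (q_1, zxx, $)
  read z, top $: go to q_1, push V$ → (q_1, xx, V$)
  read x, top V: go to q_2, push V → (q_2, x, V$)
  ε-move, top V: go to q_0, push ε → (q_0, x, $)
  read x, top $: go to q_1, push $ → (q_1, ε, $)
All input consumed in state q_1 with stack $.

$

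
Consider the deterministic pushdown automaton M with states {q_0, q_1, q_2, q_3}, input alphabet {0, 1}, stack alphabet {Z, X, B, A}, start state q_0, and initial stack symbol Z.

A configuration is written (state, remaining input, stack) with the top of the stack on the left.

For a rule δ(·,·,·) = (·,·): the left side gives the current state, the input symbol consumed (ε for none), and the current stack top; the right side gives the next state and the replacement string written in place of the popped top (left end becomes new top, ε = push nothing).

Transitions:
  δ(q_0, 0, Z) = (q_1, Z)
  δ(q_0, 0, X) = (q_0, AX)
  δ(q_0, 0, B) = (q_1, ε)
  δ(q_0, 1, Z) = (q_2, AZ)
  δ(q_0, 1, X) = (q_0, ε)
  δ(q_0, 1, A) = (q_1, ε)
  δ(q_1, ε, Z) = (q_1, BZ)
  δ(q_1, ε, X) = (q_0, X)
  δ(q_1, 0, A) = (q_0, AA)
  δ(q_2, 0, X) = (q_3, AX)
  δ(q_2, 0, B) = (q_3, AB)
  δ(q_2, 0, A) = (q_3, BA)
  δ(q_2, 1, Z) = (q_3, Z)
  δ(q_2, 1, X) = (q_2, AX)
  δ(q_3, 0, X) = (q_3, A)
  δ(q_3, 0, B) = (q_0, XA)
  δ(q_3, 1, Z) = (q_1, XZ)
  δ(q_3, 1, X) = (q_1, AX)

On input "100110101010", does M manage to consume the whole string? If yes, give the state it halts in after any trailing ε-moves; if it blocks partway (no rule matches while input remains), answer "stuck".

q_0

(q_0, 100110101010, Z)
  read 1, top Z: go to q_2, push AZ → (q_2, 00110101010, AZ)
  read 0, top A: go to q_3, push BA → (q_3, 0110101010, BAZ)
  read 0, top B: go to q_0, push XA → (q_0, 110101010, XAAZ)
  read 1, top X: go to q_0, push ε → (q_0, 10101010, AAZ)
  read 1, top A: go to q_1, push ε → (q_1, 0101010, AZ)
  read 0, top A: go to q_0, push AA → (q_0, 101010, AAZ)
  read 1, top A: go to q_1, push ε → (q_1, 01010, AZ)
  read 0, top A: go to q_0, push AA → (q_0, 1010, AAZ)
  read 1, top A: go to q_1, push ε → (q_1, 010, AZ)
  read 0, top A: go to q_0, push AA → (q_0, 10, AAZ)
  read 1, top A: go to q_1, push ε → (q_1, 0, AZ)
  read 0, top A: go to q_0, push AA → (q_0, ε, AAZ)
All input consumed; M is in state q_0.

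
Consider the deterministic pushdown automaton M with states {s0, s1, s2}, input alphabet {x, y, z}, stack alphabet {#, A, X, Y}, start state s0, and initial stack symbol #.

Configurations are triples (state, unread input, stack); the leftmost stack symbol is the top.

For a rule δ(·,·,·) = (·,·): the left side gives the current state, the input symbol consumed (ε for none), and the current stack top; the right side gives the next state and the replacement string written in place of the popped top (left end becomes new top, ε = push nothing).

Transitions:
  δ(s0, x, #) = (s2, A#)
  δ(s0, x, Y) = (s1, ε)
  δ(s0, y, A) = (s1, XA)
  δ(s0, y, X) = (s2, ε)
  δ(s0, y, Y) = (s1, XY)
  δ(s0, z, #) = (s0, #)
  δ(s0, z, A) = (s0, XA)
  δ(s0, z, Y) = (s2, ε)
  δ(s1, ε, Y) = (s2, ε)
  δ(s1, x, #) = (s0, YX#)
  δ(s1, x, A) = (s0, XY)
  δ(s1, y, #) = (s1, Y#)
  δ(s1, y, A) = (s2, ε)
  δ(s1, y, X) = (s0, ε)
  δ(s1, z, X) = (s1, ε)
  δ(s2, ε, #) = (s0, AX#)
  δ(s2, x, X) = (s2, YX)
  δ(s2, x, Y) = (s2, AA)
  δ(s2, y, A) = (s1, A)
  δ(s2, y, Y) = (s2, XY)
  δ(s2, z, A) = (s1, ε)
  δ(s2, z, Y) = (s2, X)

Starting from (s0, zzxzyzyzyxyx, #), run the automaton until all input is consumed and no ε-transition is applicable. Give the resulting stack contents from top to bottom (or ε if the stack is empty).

(s0, zzxzyzyzyxyx, #) ⊢ (s0, zxzyzyzyxyx, #) ⊢ (s0, xzyzyzyxyx, #) ⊢ (s2, zyzyzyxyx, A#) ⊢ (s1, yzyzyxyx, #) ⊢ (s1, zyzyxyx, Y#) ⊢ (s2, zyzyxyx, #) ⊢ (s0, zyzyxyx, AX#) ⊢ (s0, yzyxyx, XAX#) ⊢ (s2, zyxyx, AX#) ⊢ (s1, yxyx, X#) ⊢ (s0, xyx, #) ⊢ (s2, yx, A#) ⊢ (s1, x, A#) ⊢ (s0, ε, XY#)
All input consumed in state s0 with stack XY#.

XY#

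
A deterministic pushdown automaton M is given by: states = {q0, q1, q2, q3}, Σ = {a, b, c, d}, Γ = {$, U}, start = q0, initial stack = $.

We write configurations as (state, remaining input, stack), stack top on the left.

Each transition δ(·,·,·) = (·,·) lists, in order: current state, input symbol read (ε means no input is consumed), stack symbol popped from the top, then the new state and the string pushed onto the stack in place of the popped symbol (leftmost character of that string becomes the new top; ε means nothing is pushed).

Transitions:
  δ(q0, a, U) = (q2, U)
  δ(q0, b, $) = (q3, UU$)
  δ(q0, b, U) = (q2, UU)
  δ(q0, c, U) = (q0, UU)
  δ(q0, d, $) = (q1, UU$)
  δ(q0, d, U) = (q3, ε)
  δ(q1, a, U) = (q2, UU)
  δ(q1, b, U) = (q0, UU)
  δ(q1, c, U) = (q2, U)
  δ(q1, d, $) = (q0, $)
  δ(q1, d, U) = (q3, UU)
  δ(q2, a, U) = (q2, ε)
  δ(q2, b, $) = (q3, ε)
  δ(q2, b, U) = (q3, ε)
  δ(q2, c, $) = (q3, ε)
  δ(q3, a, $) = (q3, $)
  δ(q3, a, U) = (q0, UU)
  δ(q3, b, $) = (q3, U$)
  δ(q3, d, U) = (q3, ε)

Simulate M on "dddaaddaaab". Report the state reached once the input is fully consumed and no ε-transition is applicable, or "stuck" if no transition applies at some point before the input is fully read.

(q0, dddaaddaaab, $) ⊢ (q1, ddaaddaaab, UU$) ⊢ (q3, daaddaaab, UUU$) ⊢ (q3, aaddaaab, UU$) ⊢ (q0, addaaab, UUU$) ⊢ (q2, ddaaab, UUU$)
No transition for (q2, d, top U); M blocks with input ddaaab remaining.

stuck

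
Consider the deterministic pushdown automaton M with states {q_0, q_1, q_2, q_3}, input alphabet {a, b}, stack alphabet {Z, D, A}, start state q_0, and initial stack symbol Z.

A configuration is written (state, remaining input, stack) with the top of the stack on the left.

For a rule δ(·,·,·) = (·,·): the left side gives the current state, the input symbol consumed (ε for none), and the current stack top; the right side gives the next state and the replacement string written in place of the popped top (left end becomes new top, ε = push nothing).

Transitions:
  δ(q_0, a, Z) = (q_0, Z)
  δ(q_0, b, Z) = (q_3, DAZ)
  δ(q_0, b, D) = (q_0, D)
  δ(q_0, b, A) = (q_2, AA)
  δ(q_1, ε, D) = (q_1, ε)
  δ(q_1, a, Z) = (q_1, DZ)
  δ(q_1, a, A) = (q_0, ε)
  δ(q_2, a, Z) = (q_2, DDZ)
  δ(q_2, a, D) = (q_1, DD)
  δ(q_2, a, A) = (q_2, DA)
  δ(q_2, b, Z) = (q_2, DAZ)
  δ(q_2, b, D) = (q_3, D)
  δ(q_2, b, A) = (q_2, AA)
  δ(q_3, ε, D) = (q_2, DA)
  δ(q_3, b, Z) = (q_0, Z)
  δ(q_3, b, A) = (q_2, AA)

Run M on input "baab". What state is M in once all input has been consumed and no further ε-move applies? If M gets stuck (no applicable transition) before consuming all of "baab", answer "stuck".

q_2

(q_0, baab, Z) ⊢ (q_3, aab, DAZ) ⊢ (q_2, aab, DAAZ) ⊢ (q_1, ab, DDAAZ) ⊢ (q_1, ab, DAAZ) ⊢ (q_1, ab, AAZ) ⊢ (q_0, b, AZ) ⊢ (q_2, ε, AAZ)
All input consumed; M is in state q_2.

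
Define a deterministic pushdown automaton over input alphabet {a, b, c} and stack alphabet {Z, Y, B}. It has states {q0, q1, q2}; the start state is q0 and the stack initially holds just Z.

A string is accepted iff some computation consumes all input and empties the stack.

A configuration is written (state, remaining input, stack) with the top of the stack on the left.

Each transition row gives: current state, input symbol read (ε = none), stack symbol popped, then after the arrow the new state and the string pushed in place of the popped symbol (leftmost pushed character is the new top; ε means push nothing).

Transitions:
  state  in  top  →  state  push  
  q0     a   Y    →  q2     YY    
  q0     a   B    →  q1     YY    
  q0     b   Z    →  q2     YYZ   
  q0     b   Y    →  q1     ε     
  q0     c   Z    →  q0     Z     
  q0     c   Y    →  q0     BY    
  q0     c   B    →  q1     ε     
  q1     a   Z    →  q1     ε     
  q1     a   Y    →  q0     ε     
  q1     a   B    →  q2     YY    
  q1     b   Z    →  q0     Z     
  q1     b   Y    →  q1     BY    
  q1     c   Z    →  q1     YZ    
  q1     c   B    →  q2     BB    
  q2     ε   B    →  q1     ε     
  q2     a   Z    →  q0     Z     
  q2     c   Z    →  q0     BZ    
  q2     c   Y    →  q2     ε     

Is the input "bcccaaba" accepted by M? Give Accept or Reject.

(q0, bcccaaba, Z)
  read b, top Z: go to q2, push YYZ → (q2, cccaaba, YYZ)
  read c, top Y: go to q2, push ε → (q2, ccaaba, YZ)
  read c, top Y: go to q2, push ε → (q2, caaba, Z)
  read c, top Z: go to q0, push BZ → (q0, aaba, BZ)
  read a, top B: go to q1, push YY → (q1, aba, YYZ)
  read a, top Y: go to q0, push ε → (q0, ba, YZ)
  read b, top Y: go to q1, push ε → (q1, a, Z)
  read a, top Z: go to q1, push ε → (q1, ε, ε)
All input consumed and the stack is empty.

Accept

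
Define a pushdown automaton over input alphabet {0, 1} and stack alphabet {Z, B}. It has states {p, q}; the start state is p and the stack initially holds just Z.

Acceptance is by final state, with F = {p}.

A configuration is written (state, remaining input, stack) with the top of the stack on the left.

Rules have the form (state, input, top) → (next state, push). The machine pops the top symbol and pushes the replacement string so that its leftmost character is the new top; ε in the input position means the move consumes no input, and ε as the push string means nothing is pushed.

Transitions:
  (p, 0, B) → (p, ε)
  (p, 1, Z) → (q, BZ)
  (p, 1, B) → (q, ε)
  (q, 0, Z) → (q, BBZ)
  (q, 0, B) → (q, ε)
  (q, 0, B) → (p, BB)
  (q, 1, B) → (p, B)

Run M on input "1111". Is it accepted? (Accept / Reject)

No computation consumes all input and reaches a final state.

Reject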